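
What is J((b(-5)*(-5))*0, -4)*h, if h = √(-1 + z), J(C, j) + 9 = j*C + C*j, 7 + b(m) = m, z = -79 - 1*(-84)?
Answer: -18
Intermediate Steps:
z = 5 (z = -79 + 84 = 5)
b(m) = -7 + m
J(C, j) = -9 + 2*C*j (J(C, j) = -9 + (j*C + C*j) = -9 + (C*j + C*j) = -9 + 2*C*j)
h = 2 (h = √(-1 + 5) = √4 = 2)
J((b(-5)*(-5))*0, -4)*h = (-9 + 2*(((-7 - 5)*(-5))*0)*(-4))*2 = (-9 + 2*(-12*(-5)*0)*(-4))*2 = (-9 + 2*(60*0)*(-4))*2 = (-9 + 2*0*(-4))*2 = (-9 + 0)*2 = -9*2 = -18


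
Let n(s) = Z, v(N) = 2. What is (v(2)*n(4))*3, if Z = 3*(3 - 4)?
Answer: -18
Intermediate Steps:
Z = -3 (Z = 3*(-1) = -3)
n(s) = -3
(v(2)*n(4))*3 = (2*(-3))*3 = -6*3 = -18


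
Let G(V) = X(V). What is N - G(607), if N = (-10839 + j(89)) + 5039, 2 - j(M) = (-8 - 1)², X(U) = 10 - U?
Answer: -5282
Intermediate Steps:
G(V) = 10 - V
j(M) = -79 (j(M) = 2 - (-8 - 1)² = 2 - 1*(-9)² = 2 - 1*81 = 2 - 81 = -79)
N = -5879 (N = (-10839 - 79) + 5039 = -10918 + 5039 = -5879)
N - G(607) = -5879 - (10 - 1*607) = -5879 - (10 - 607) = -5879 - 1*(-597) = -5879 + 597 = -5282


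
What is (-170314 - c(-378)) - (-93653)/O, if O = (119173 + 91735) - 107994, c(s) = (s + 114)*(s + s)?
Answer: -5438227017/14702 ≈ -3.6990e+5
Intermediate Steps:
c(s) = 2*s*(114 + s) (c(s) = (114 + s)*(2*s) = 2*s*(114 + s))
O = 102914 (O = 210908 - 107994 = 102914)
(-170314 - c(-378)) - (-93653)/O = (-170314 - 2*(-378)*(114 - 378)) - (-93653)/102914 = (-170314 - 2*(-378)*(-264)) - (-93653)/102914 = (-170314 - 1*199584) - 1*(-13379/14702) = (-170314 - 199584) + 13379/14702 = -369898 + 13379/14702 = -5438227017/14702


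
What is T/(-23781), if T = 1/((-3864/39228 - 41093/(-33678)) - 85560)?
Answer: 5242542/10666872737665859 ≈ 4.9148e-10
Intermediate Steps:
T = -15727626/1345638039317 (T = 1/((-3864*1/39228 - 41093*(-1/33678)) - 85560) = 1/((-46/467 + 41093/33678) - 85560) = 1/(17641243/15727626 - 85560) = 1/(-1345638039317/15727626) = -15727626/1345638039317 ≈ -1.1688e-5)
T/(-23781) = -15727626/1345638039317/(-23781) = -15727626/1345638039317*(-1/23781) = 5242542/10666872737665859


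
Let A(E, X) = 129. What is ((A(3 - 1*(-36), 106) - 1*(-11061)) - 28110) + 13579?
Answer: -3341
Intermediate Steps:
((A(3 - 1*(-36), 106) - 1*(-11061)) - 28110) + 13579 = ((129 - 1*(-11061)) - 28110) + 13579 = ((129 + 11061) - 28110) + 13579 = (11190 - 28110) + 13579 = -16920 + 13579 = -3341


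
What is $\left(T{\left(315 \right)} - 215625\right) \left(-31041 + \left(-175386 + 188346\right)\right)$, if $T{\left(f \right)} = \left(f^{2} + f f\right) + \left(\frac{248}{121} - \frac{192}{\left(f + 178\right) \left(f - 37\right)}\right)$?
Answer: $\frac{2574627995936745}{8291767} \approx 3.105 \cdot 10^{8}$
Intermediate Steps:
$T{\left(f \right)} = \frac{248}{121} + 2 f^{2} - \frac{192}{\left(-37 + f\right) \left(178 + f\right)}$ ($T{\left(f \right)} = \left(f^{2} + f^{2}\right) + \left(248 \cdot \frac{1}{121} - \frac{192}{\left(178 + f\right) \left(-37 + f\right)}\right) = 2 f^{2} + \left(\frac{248}{121} - \frac{192}{\left(-37 + f\right) \left(178 + f\right)}\right) = \frac{248}{121} + 2 f^{2} - \frac{192}{\left(-37 + f\right) \left(178 + f\right)}$)
$\left(T{\left(315 \right)} - 215625\right) \left(-31041 + \left(-175386 + 188346\right)\right) = \left(\frac{2 \left(-828280 - 796782 \cdot 315^{2} + 121 \cdot 315^{4} + 17061 \cdot 315^{3} + 17484 \cdot 315\right)}{121 \left(-6586 + 315^{2} + 141 \cdot 315\right)} - 215625\right) \left(-31041 + \left(-175386 + 188346\right)\right) = \left(\frac{2 \left(-828280 - 79060693950 + 121 \cdot 9845600625 + 17061 \cdot 31255875 + 5507460\right)}{121 \left(-6586 + 99225 + 44415\right)} - 215625\right) \left(-31041 + 12960\right) = \left(\frac{2 \left(-828280 - 79060693950 + 1191317675625 + 533256483375 + 5507460\right)}{121 \cdot 137054} - 215625\right) \left(-18081\right) = \left(\frac{2}{121} \cdot \frac{1}{137054} \cdot 1645518144230 - 215625\right) \left(-18081\right) = \left(\frac{1645518144230}{8291767} - 215625\right) \left(-18081\right) = \left(- \frac{142394115145}{8291767}\right) \left(-18081\right) = \frac{2574627995936745}{8291767}$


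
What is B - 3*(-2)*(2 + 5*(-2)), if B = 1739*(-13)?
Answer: -22655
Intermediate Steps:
B = -22607
B - 3*(-2)*(2 + 5*(-2)) = -22607 - 3*(-2)*(2 + 5*(-2)) = -22607 - (-6)*(2 - 10) = -22607 - (-6)*(-8) = -22607 - 1*48 = -22607 - 48 = -22655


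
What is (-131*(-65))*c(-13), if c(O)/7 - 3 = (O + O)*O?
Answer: 20325305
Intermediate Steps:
c(O) = 21 + 14*O² (c(O) = 21 + 7*((O + O)*O) = 21 + 7*((2*O)*O) = 21 + 7*(2*O²) = 21 + 14*O²)
(-131*(-65))*c(-13) = (-131*(-65))*(21 + 14*(-13)²) = 8515*(21 + 14*169) = 8515*(21 + 2366) = 8515*2387 = 20325305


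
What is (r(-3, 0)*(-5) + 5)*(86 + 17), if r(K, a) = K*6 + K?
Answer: 11330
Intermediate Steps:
r(K, a) = 7*K (r(K, a) = 6*K + K = 7*K)
(r(-3, 0)*(-5) + 5)*(86 + 17) = ((7*(-3))*(-5) + 5)*(86 + 17) = (-21*(-5) + 5)*103 = (105 + 5)*103 = 110*103 = 11330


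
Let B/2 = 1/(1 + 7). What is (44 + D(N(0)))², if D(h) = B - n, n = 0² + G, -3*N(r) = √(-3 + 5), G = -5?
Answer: 38809/16 ≈ 2425.6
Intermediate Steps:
B = ¼ (B = 2/(1 + 7) = 2/8 = 2*(⅛) = ¼ ≈ 0.25000)
N(r) = -√2/3 (N(r) = -√(-3 + 5)/3 = -√2/3)
n = -5 (n = 0² - 5 = 0 - 5 = -5)
D(h) = 21/4 (D(h) = ¼ - 1*(-5) = ¼ + 5 = 21/4)
(44 + D(N(0)))² = (44 + 21/4)² = (197/4)² = 38809/16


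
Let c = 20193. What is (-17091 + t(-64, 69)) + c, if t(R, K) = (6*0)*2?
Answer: 3102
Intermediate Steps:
t(R, K) = 0 (t(R, K) = 0*2 = 0)
(-17091 + t(-64, 69)) + c = (-17091 + 0) + 20193 = -17091 + 20193 = 3102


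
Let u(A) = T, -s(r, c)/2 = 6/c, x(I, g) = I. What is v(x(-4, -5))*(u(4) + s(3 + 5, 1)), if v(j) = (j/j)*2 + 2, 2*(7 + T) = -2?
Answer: -80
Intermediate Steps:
s(r, c) = -12/c
T = -8 (T = -7 + (½)*(-2) = -7 - 1 = -8)
u(A) = -8
v(j) = 4 (v(j) = 1*2 + 2 = 2 + 2 = 4)
v(x(-4, -5))*(u(4) + s(3 + 5, 1)) = 4*(-8 - 12/1) = 4*(-8 - 12*1) = 4*(-8 - 12) = 4*(-20) = -80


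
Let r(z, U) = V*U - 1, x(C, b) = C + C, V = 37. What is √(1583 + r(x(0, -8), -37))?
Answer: √213 ≈ 14.595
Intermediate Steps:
x(C, b) = 2*C
r(z, U) = -1 + 37*U (r(z, U) = 37*U - 1 = -1 + 37*U)
√(1583 + r(x(0, -8), -37)) = √(1583 + (-1 + 37*(-37))) = √(1583 + (-1 - 1369)) = √(1583 - 1370) = √213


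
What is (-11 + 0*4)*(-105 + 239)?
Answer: -1474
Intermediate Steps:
(-11 + 0*4)*(-105 + 239) = (-11 + 0)*134 = -11*134 = -1474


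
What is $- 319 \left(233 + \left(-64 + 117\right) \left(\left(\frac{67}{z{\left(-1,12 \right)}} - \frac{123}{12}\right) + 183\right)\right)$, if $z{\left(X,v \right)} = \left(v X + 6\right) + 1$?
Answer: $- \frac{55369149}{20} \approx -2.7685 \cdot 10^{6}$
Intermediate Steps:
$z{\left(X,v \right)} = 7 + X v$ ($z{\left(X,v \right)} = \left(X v + 6\right) + 1 = \left(6 + X v\right) + 1 = 7 + X v$)
$- 319 \left(233 + \left(-64 + 117\right) \left(\left(\frac{67}{z{\left(-1,12 \right)}} - \frac{123}{12}\right) + 183\right)\right) = - 319 \left(233 + \left(-64 + 117\right) \left(\left(\frac{67}{7 - 12} - \frac{123}{12}\right) + 183\right)\right) = - 319 \left(233 + 53 \left(\left(\frac{67}{7 - 12} - \frac{41}{4}\right) + 183\right)\right) = - 319 \left(233 + 53 \left(\left(\frac{67}{-5} - \frac{41}{4}\right) + 183\right)\right) = - 319 \left(233 + 53 \left(\left(67 \left(- \frac{1}{5}\right) - \frac{41}{4}\right) + 183\right)\right) = - 319 \left(233 + 53 \left(\left(- \frac{67}{5} - \frac{41}{4}\right) + 183\right)\right) = - 319 \left(233 + 53 \left(- \frac{473}{20} + 183\right)\right) = - 319 \left(233 + 53 \cdot \frac{3187}{20}\right) = - 319 \left(233 + \frac{168911}{20}\right) = \left(-319\right) \frac{173571}{20} = - \frac{55369149}{20}$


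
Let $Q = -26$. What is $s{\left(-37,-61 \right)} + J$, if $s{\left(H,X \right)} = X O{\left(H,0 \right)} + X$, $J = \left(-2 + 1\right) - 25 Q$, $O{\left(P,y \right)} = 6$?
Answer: $222$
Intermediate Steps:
$J = 649$ ($J = \left(-2 + 1\right) - -650 = -1 + 650 = 649$)
$s{\left(H,X \right)} = 7 X$ ($s{\left(H,X \right)} = X 6 + X = 6 X + X = 7 X$)
$s{\left(-37,-61 \right)} + J = 7 \left(-61\right) + 649 = -427 + 649 = 222$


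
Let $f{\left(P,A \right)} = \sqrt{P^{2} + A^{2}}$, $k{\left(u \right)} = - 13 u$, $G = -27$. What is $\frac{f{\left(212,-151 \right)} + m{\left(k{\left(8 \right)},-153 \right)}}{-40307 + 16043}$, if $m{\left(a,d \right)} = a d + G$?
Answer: $- \frac{1765}{2696} - \frac{\sqrt{67745}}{24264} \approx -0.6654$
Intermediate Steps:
$m{\left(a,d \right)} = -27 + a d$ ($m{\left(a,d \right)} = a d - 27 = -27 + a d$)
$f{\left(P,A \right)} = \sqrt{A^{2} + P^{2}}$
$\frac{f{\left(212,-151 \right)} + m{\left(k{\left(8 \right)},-153 \right)}}{-40307 + 16043} = \frac{\sqrt{\left(-151\right)^{2} + 212^{2}} - \left(27 - \left(-13\right) 8 \left(-153\right)\right)}{-40307 + 16043} = \frac{\sqrt{22801 + 44944} - -15885}{-24264} = \left(\sqrt{67745} + \left(-27 + 15912\right)\right) \left(- \frac{1}{24264}\right) = \left(\sqrt{67745} + 15885\right) \left(- \frac{1}{24264}\right) = \left(15885 + \sqrt{67745}\right) \left(- \frac{1}{24264}\right) = - \frac{1765}{2696} - \frac{\sqrt{67745}}{24264}$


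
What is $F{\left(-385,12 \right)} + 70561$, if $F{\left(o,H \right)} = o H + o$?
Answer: $65556$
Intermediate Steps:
$F{\left(o,H \right)} = o + H o$ ($F{\left(o,H \right)} = H o + o = o + H o$)
$F{\left(-385,12 \right)} + 70561 = - 385 \left(1 + 12\right) + 70561 = \left(-385\right) 13 + 70561 = -5005 + 70561 = 65556$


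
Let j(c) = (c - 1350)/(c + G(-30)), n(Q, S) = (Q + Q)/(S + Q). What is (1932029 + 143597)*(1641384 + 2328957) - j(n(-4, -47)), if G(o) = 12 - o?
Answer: 8859013734135371/1075 ≈ 8.2409e+12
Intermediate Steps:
n(Q, S) = 2*Q/(Q + S) (n(Q, S) = (2*Q)/(Q + S) = 2*Q/(Q + S))
j(c) = (-1350 + c)/(42 + c) (j(c) = (c - 1350)/(c + (12 - 1*(-30))) = (-1350 + c)/(c + (12 + 30)) = (-1350 + c)/(c + 42) = (-1350 + c)/(42 + c))
(1932029 + 143597)*(1641384 + 2328957) - j(n(-4, -47)) = (1932029 + 143597)*(1641384 + 2328957) - (-1350 + 2*(-4)/(-4 - 47))/(42 + 2*(-4)/(-4 - 47)) = 2075626*3970341 - (-1350 + 2*(-4)/(-51))/(42 + 2*(-4)/(-51)) = 8240943008466 - (-1350 + 2*(-4)*(-1/51))/(42 + 2*(-4)*(-1/51)) = 8240943008466 - (-1350 + 8/51)/(42 + 8/51) = 8240943008466 - (-68842)/(2150/51*51) = 8240943008466 - 51*(-68842)/(2150*51) = 8240943008466 - 1*(-34421/1075) = 8240943008466 + 34421/1075 = 8859013734135371/1075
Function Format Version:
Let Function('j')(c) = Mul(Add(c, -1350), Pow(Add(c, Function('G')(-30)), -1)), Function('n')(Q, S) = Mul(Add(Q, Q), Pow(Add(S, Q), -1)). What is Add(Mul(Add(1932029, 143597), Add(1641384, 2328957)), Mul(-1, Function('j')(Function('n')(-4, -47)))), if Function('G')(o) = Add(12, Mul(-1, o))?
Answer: Rational(8859013734135371, 1075) ≈ 8.2409e+12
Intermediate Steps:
Function('n')(Q, S) = Mul(2, Q, Pow(Add(Q, S), -1)) (Function('n')(Q, S) = Mul(Mul(2, Q), Pow(Add(Q, S), -1)) = Mul(2, Q, Pow(Add(Q, S), -1)))
Function('j')(c) = Mul(Pow(Add(42, c), -1), Add(-1350, c)) (Function('j')(c) = Mul(Add(c, -1350), Pow(Add(c, Add(12, Mul(-1, -30))), -1)) = Mul(Add(-1350, c), Pow(Add(c, Add(12, 30)), -1)) = Mul(Add(-1350, c), Pow(Add(c, 42), -1)) = Mul(Add(-1350, c), Pow(Add(42, c), -1)) = Mul(Pow(Add(42, c), -1), Add(-1350, c)))
Add(Mul(Add(1932029, 143597), Add(1641384, 2328957)), Mul(-1, Function('j')(Function('n')(-4, -47)))) = Add(Mul(Add(1932029, 143597), Add(1641384, 2328957)), Mul(-1, Mul(Pow(Add(42, Mul(2, -4, Pow(Add(-4, -47), -1))), -1), Add(-1350, Mul(2, -4, Pow(Add(-4, -47), -1)))))) = Add(Mul(2075626, 3970341), Mul(-1, Mul(Pow(Add(42, Mul(2, -4, Pow(-51, -1))), -1), Add(-1350, Mul(2, -4, Pow(-51, -1)))))) = Add(8240943008466, Mul(-1, Mul(Pow(Add(42, Mul(2, -4, Rational(-1, 51))), -1), Add(-1350, Mul(2, -4, Rational(-1, 51)))))) = Add(8240943008466, Mul(-1, Mul(Pow(Add(42, Rational(8, 51)), -1), Add(-1350, Rational(8, 51))))) = Add(8240943008466, Mul(-1, Mul(Pow(Rational(2150, 51), -1), Rational(-68842, 51)))) = Add(8240943008466, Mul(-1, Mul(Rational(51, 2150), Rational(-68842, 51)))) = Add(8240943008466, Mul(-1, Rational(-34421, 1075))) = Add(8240943008466, Rational(34421, 1075)) = Rational(8859013734135371, 1075)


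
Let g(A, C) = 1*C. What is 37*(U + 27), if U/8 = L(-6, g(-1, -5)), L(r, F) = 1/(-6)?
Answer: 2849/3 ≈ 949.67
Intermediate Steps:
g(A, C) = C
L(r, F) = -⅙
U = -4/3 (U = 8*(-⅙) = -4/3 ≈ -1.3333)
37*(U + 27) = 37*(-4/3 + 27) = 37*(77/3) = 2849/3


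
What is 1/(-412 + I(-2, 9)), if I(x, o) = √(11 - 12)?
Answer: -412/169745 - I/169745 ≈ -0.0024272 - 5.8912e-6*I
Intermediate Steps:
I(x, o) = I (I(x, o) = √(-1) = I)
1/(-412 + I(-2, 9)) = 1/(-412 + I) = (-412 - I)/169745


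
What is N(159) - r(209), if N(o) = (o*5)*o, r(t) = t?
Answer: 126196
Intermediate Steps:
N(o) = 5*o² (N(o) = (5*o)*o = 5*o²)
N(159) - r(209) = 5*159² - 1*209 = 5*25281 - 209 = 126405 - 209 = 126196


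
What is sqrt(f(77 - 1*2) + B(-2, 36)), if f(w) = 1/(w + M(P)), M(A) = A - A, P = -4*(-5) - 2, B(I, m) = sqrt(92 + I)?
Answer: sqrt(3 + 675*sqrt(10))/15 ≈ 3.0822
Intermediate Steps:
P = 18 (P = 20 - 2 = 18)
M(A) = 0
f(w) = 1/w (f(w) = 1/(w + 0) = 1/w)
sqrt(f(77 - 1*2) + B(-2, 36)) = sqrt(1/(77 - 1*2) + sqrt(92 - 2)) = sqrt(1/(77 - 2) + sqrt(90)) = sqrt(1/75 + 3*sqrt(10))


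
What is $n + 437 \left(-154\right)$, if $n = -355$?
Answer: $-67653$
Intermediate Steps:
$n + 437 \left(-154\right) = -355 + 437 \left(-154\right) = -355 - 67298 = -67653$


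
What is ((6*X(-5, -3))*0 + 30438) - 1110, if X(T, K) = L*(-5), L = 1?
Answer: 29328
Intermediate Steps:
X(T, K) = -5 (X(T, K) = 1*(-5) = -5)
((6*X(-5, -3))*0 + 30438) - 1110 = ((6*(-5))*0 + 30438) - 1110 = (-30*0 + 30438) - 1110 = (0 + 30438) - 1110 = 30438 - 1110 = 29328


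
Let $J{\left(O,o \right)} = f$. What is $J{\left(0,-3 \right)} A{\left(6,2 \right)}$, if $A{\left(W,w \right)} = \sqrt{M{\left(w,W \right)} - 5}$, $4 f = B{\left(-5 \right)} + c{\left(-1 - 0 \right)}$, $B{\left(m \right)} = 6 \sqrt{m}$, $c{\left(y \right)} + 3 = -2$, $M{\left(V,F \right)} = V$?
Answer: $\frac{i \sqrt{3} \left(-5 + 6 i \sqrt{5}\right)}{4} \approx -5.8095 - 2.1651 i$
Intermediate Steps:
$c{\left(y \right)} = -5$ ($c{\left(y \right)} = -3 - 2 = -5$)
$f = - \frac{5}{4} + \frac{3 i \sqrt{5}}{2}$ ($f = \frac{6 \sqrt{-5} - 5}{4} = \frac{6 i \sqrt{5} - 5}{4} = \frac{-5 + 6 i \sqrt{5}}{4} = - \frac{5}{4} + \frac{3 i \sqrt{5}}{2} \approx -1.25 + 3.3541 i$)
$J{\left(O,o \right)} = - \frac{5}{4} + \frac{3 i \sqrt{5}}{2}$
$A{\left(W,w \right)} = \sqrt{-5 + w}$ ($A{\left(W,w \right)} = \sqrt{w - 5} = \sqrt{-5 + w}$)
$J{\left(0,-3 \right)} A{\left(6,2 \right)} = \left(- \frac{5}{4} + \frac{3 i \sqrt{5}}{2}\right) \sqrt{-5 + 2} = \left(- \frac{5}{4} + \frac{3 i \sqrt{5}}{2}\right) \sqrt{-3} = \left(- \frac{5}{4} + \frac{3 i \sqrt{5}}{2}\right) i \sqrt{3} = i \sqrt{3} \left(- \frac{5}{4} + \frac{3 i \sqrt{5}}{2}\right)$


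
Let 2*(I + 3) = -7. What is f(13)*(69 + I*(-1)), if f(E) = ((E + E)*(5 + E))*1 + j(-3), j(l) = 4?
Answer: 35636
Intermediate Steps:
I = -13/2 (I = -3 + (½)*(-7) = -3 - 7/2 = -13/2 ≈ -6.5000)
f(E) = 4 + 2*E*(5 + E) (f(E) = ((E + E)*(5 + E))*1 + 4 = ((2*E)*(5 + E))*1 + 4 = (2*E*(5 + E))*1 + 4 = 2*E*(5 + E) + 4 = 4 + 2*E*(5 + E))
f(13)*(69 + I*(-1)) = (4 + 2*13² + 10*13)*(69 - 13/2*(-1)) = (4 + 2*169 + 130)*(69 + 13/2) = (4 + 338 + 130)*(151/2) = 472*(151/2) = 35636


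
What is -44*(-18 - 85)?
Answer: 4532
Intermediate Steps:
-44*(-18 - 85) = -44*(-103) = 4532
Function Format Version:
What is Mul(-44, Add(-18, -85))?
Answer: 4532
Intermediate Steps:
Mul(-44, Add(-18, -85)) = Mul(-44, -103) = 4532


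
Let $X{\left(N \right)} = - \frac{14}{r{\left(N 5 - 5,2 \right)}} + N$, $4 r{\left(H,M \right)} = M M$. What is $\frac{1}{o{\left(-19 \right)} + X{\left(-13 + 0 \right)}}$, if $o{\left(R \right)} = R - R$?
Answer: $- \frac{1}{27} \approx -0.037037$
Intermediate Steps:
$r{\left(H,M \right)} = \frac{M^{2}}{4}$ ($r{\left(H,M \right)} = \frac{M M}{4} = \frac{M^{2}}{4}$)
$X{\left(N \right)} = -14 + N$ ($X{\left(N \right)} = - \frac{14}{\frac{1}{4} \cdot 2^{2}} + N = - \frac{14}{\frac{1}{4} \cdot 4} + N = - \frac{14}{1} + N = \left(-14\right) 1 + N = -14 + N$)
$o{\left(R \right)} = 0$
$\frac{1}{o{\left(-19 \right)} + X{\left(-13 + 0 \right)}} = \frac{1}{0 + \left(-14 + \left(-13 + 0\right)\right)} = \frac{1}{0 - 27} = \frac{1}{-27} = - \frac{1}{27}$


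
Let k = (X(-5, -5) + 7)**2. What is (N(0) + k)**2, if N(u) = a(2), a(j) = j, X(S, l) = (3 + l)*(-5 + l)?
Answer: 534361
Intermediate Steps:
X(S, l) = (-5 + l)*(3 + l)
N(u) = 2
k = 729 (k = ((-15 + (-5)**2 - 2*(-5)) + 7)**2 = ((-15 + 25 + 10) + 7)**2 = (20 + 7)**2 = 27**2 = 729)
(N(0) + k)**2 = (2 + 729)**2 = 731**2 = 534361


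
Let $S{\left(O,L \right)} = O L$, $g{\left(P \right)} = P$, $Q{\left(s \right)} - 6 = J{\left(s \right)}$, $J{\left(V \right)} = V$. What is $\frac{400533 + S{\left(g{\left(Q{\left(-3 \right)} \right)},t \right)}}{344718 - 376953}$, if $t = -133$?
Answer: $- \frac{19054}{1535} \approx -12.413$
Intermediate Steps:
$Q{\left(s \right)} = 6 + s$
$S{\left(O,L \right)} = L O$
$\frac{400533 + S{\left(g{\left(Q{\left(-3 \right)} \right)},t \right)}}{344718 - 376953} = \frac{400533 - 133 \left(6 - 3\right)}{344718 - 376953} = \frac{400533 - 399}{-32235} = \left(400533 - 399\right) \left(- \frac{1}{32235}\right) = 400134 \left(- \frac{1}{32235}\right) = - \frac{19054}{1535}$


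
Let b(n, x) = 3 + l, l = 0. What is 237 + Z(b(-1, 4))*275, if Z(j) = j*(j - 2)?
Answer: 1062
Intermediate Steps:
b(n, x) = 3 (b(n, x) = 3 + 0 = 3)
Z(j) = j*(-2 + j)
237 + Z(b(-1, 4))*275 = 237 + (3*(-2 + 3))*275 = 237 + (3*1)*275 = 237 + 3*275 = 237 + 825 = 1062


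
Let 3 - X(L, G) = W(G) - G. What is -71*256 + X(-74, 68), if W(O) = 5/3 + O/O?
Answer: -54323/3 ≈ -18108.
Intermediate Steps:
W(O) = 8/3 (W(O) = 5*(⅓) + 1 = 5/3 + 1 = 8/3)
X(L, G) = ⅓ + G (X(L, G) = 3 - (8/3 - G) = 3 + (-8/3 + G) = ⅓ + G)
-71*256 + X(-74, 68) = -71*256 + (⅓ + 68) = -18176 + 205/3 = -54323/3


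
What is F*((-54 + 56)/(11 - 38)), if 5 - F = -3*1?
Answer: -16/27 ≈ -0.59259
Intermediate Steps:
F = 8 (F = 5 - (-3) = 5 - 1*(-3) = 5 + 3 = 8)
F*((-54 + 56)/(11 - 38)) = 8*((-54 + 56)/(11 - 38)) = 8*(2/(-27)) = 8*(2*(-1/27)) = 8*(-2/27) = -16/27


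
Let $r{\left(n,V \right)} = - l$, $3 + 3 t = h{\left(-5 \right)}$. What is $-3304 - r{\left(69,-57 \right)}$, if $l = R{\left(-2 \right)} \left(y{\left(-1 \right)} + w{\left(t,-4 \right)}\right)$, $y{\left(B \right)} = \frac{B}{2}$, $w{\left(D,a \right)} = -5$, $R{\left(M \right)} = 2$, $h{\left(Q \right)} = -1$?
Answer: $-3315$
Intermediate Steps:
$t = - \frac{4}{3}$ ($t = -1 + \frac{1}{3} \left(-1\right) = -1 - \frac{1}{3} = - \frac{4}{3} \approx -1.3333$)
$y{\left(B \right)} = \frac{B}{2}$ ($y{\left(B \right)} = B \frac{1}{2} = \frac{B}{2}$)
$l = -11$ ($l = 2 \left(\frac{1}{2} \left(-1\right) - 5\right) = 2 \left(- \frac{1}{2} - 5\right) = 2 \left(- \frac{11}{2}\right) = -11$)
$r{\left(n,V \right)} = 11$ ($r{\left(n,V \right)} = \left(-1\right) \left(-11\right) = 11$)
$-3304 - r{\left(69,-57 \right)} = -3304 - 11 = -3315$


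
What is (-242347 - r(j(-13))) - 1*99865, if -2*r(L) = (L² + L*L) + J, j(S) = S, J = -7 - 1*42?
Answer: -684135/2 ≈ -3.4207e+5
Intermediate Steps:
J = -49 (J = -7 - 42 = -49)
r(L) = 49/2 - L² (r(L) = -((L² + L*L) - 49)/2 = -((L² + L²) - 49)/2 = -(2*L² - 49)/2 = -(-49 + 2*L²)/2 = 49/2 - L²)
(-242347 - r(j(-13))) - 1*99865 = (-242347 - (49/2 - 1*(-13)²)) - 1*99865 = (-242347 - (49/2 - 1*169)) - 99865 = (-242347 - (49/2 - 169)) - 99865 = (-242347 - 1*(-289/2)) - 99865 = (-242347 + 289/2) - 99865 = -484405/2 - 99865 = -684135/2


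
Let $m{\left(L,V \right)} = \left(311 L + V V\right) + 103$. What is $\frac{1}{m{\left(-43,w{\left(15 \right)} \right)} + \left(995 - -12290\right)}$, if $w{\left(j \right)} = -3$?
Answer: $\frac{1}{24} \approx 0.041667$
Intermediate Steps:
$m{\left(L,V \right)} = 103 + V^{2} + 311 L$ ($m{\left(L,V \right)} = \left(311 L + V^{2}\right) + 103 = \left(V^{2} + 311 L\right) + 103 = 103 + V^{2} + 311 L$)
$\frac{1}{m{\left(-43,w{\left(15 \right)} \right)} + \left(995 - -12290\right)} = \frac{1}{\left(103 + \left(-3\right)^{2} + 311 \left(-43\right)\right) + \left(995 - -12290\right)} = \frac{1}{\left(103 + 9 - 13373\right) + \left(995 + 12290\right)} = \frac{1}{-13261 + 13285} = \frac{1}{24}$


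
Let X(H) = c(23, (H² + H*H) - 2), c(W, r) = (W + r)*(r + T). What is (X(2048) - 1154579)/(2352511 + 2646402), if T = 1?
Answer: 70368910795224/4998913 ≈ 1.4077e+7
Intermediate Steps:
c(W, r) = (1 + r)*(W + r) (c(W, r) = (W + r)*(r + 1) = (W + r)*(1 + r) = (1 + r)*(W + r))
X(H) = -25 + (-2 + 2*H²)² + 48*H² (X(H) = 23 + ((H² + H*H) - 2) + ((H² + H*H) - 2)² + 23*((H² + H*H) - 2) = 23 + ((H² + H²) - 2) + ((H² + H²) - 2)² + 23*((H² + H²) - 2) = 23 + (2*H² - 2) + (2*H² - 2)² + 23*(2*H² - 2) = 23 + (-2 + 2*H²) + (-2 + 2*H²)² + 23*(-2 + 2*H²) = 23 + (-2 + 2*H²) + (-2 + 2*H²)² + (-46 + 46*H²) = -25 + (-2 + 2*H²)² + 48*H²)
(X(2048) - 1154579)/(2352511 + 2646402) = ((-21 + 4*2048⁴ + 40*2048²) - 1154579)/(2352511 + 2646402) = ((-21 + 4*17592186044416 + 40*4194304) - 1154579)/4998913 = ((-21 + 70368744177664 + 167772160) - 1154579)*(1/4998913) = (70368911949803 - 1154579)*(1/4998913) = 70368910795224*(1/4998913) = 70368910795224/4998913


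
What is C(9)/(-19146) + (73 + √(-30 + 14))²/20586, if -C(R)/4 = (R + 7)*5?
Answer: 18051703/65689926 + 4*I/141 ≈ 0.2748 + 0.028369*I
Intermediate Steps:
C(R) = -140 - 20*R (C(R) = -4*(R + 7)*5 = -4*(7 + R)*5 = -4*(35 + 5*R) = -140 - 20*R)
C(9)/(-19146) + (73 + √(-30 + 14))²/20586 = (-140 - 20*9)/(-19146) + (73 + √(-30 + 14))²/20586 = (-140 - 180)*(-1/19146) + (73 + √(-16))²*(1/20586) = -320*(-1/19146) + (73 + 4*I)²*(1/20586) = 160/9573 + (73 + 4*I)²/20586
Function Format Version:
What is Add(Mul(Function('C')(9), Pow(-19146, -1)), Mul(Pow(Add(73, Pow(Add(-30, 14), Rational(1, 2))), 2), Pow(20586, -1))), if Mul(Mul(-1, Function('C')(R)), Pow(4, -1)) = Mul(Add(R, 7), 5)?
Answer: Add(Rational(18051703, 65689926), Mul(Rational(4, 141), I)) ≈ Add(0.27480, Mul(0.028369, I))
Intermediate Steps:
Function('C')(R) = Add(-140, Mul(-20, R)) (Function('C')(R) = Mul(-4, Mul(Add(R, 7), 5)) = Mul(-4, Mul(Add(7, R), 5)) = Mul(-4, Add(35, Mul(5, R))) = Add(-140, Mul(-20, R)))
Add(Mul(Function('C')(9), Pow(-19146, -1)), Mul(Pow(Add(73, Pow(Add(-30, 14), Rational(1, 2))), 2), Pow(20586, -1))) = Add(Mul(Add(-140, Mul(-20, 9)), Pow(-19146, -1)), Mul(Pow(Add(73, Pow(Add(-30, 14), Rational(1, 2))), 2), Pow(20586, -1))) = Add(Mul(Add(-140, -180), Rational(-1, 19146)), Mul(Pow(Add(73, Pow(-16, Rational(1, 2))), 2), Rational(1, 20586))) = Add(Mul(-320, Rational(-1, 19146)), Mul(Pow(Add(73, Mul(4, I)), 2), Rational(1, 20586))) = Add(Rational(160, 9573), Mul(Rational(1, 20586), Pow(Add(73, Mul(4, I)), 2)))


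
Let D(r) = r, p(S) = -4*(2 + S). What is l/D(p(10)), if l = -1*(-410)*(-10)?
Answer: 1025/12 ≈ 85.417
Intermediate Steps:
p(S) = -8 - 4*S
l = -4100 (l = 410*(-10) = -4100)
l/D(p(10)) = -4100/(-8 - 4*10) = -4100/(-8 - 40) = -4100/(-48) = -4100*(-1/48) = 1025/12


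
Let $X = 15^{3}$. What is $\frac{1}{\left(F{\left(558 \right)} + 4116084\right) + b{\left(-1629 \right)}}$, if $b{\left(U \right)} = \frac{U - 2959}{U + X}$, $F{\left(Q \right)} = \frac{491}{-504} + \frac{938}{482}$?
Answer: $\frac{3927336}{16165238369071} \approx 2.4295 \cdot 10^{-7}$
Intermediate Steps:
$F{\left(Q \right)} = \frac{118045}{121464}$ ($F{\left(Q \right)} = 491 \left(- \frac{1}{504}\right) + 938 \cdot \frac{1}{482} = - \frac{491}{504} + \frac{469}{241} = \frac{118045}{121464}$)
$X = 3375$
$b{\left(U \right)} = \frac{-2959 + U}{3375 + U}$ ($b{\left(U \right)} = \frac{U - 2959}{U + 3375} = \frac{-2959 + U}{3375 + U}$)
$\frac{1}{\left(F{\left(558 \right)} + 4116084\right) + b{\left(-1629 \right)}} = \frac{1}{\left(\frac{118045}{121464} + 4116084\right) + \frac{-2959 - 1629}{3375 - 1629}} = \frac{1}{\frac{499956145021}{121464} + \frac{1}{1746} \left(-4588\right)} = \frac{1}{\frac{499956145021}{121464} - \frac{2294}{873}} = \frac{1}{\frac{16165238369071}{3927336}} = \frac{3927336}{16165238369071}$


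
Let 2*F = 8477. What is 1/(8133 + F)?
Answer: 2/24743 ≈ 8.0831e-5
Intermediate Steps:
F = 8477/2 (F = (½)*8477 = 8477/2 ≈ 4238.5)
1/(8133 + F) = 1/(8133 + 8477/2) = 1/(24743/2) = 2/24743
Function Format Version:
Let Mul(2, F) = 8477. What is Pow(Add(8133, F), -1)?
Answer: Rational(2, 24743) ≈ 8.0831e-5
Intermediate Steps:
F = Rational(8477, 2) (F = Mul(Rational(1, 2), 8477) = Rational(8477, 2) ≈ 4238.5)
Pow(Add(8133, F), -1) = Pow(Add(8133, Rational(8477, 2)), -1) = Pow(Rational(24743, 2), -1) = Rational(2, 24743)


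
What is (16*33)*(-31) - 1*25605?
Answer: -41973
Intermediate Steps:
(16*33)*(-31) - 1*25605 = 528*(-31) - 25605 = -16368 - 25605 = -41973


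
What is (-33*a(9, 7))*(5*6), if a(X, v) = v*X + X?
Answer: -71280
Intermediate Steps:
a(X, v) = X + X*v (a(X, v) = X*v + X = X + X*v)
(-33*a(9, 7))*(5*6) = (-297*(1 + 7))*(5*6) = -297*8*30 = -33*72*30 = -2376*30 = -71280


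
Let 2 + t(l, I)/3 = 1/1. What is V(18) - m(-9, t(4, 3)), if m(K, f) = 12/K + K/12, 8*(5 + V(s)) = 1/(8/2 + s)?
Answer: -1537/528 ≈ -2.9110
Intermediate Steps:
V(s) = -5 + 1/(8*(4 + s)) (V(s) = -5 + 1/(8*(8/2 + s)) = -5 + 1/(8*(8*(1/2) + s)) = -5 + 1/(8*(4 + s)))
t(l, I) = -3 (t(l, I) = -6 + 3/1 = -6 + 3*1 = -6 + 3 = -3)
m(K, f) = 12/K + K/12 (m(K, f) = 12/K + K*(1/12) = 12/K + K/12)
V(18) - m(-9, t(4, 3)) = (-159 - 40*18)/(8*(4 + 18)) - (12/(-9) + (1/12)*(-9)) = (1/8)*(-159 - 720)/22 - (12*(-1/9) - 3/4) = (1/8)*(1/22)*(-879) - (-4/3 - 3/4) = -879/176 - 1*(-25/12) = -879/176 + 25/12 = -1537/528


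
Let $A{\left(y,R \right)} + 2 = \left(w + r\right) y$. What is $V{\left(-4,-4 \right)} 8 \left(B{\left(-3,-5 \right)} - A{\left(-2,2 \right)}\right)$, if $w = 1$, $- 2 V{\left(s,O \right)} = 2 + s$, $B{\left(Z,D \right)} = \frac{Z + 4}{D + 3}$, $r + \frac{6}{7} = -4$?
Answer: $- \frac{348}{7} \approx -49.714$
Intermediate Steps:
$r = - \frac{34}{7}$ ($r = - \frac{6}{7} - 4 = - \frac{34}{7} \approx -4.8571$)
$B{\left(Z,D \right)} = \frac{4 + Z}{3 + D}$
$V{\left(s,O \right)} = -1 - \frac{s}{2}$ ($V{\left(s,O \right)} = - \frac{2 + s}{2} = -1 - \frac{s}{2}$)
$A{\left(y,R \right)} = -2 - \frac{27 y}{7}$ ($A{\left(y,R \right)} = -2 + \left(1 - \frac{34}{7}\right) y = -2 - \frac{27 y}{7}$)
$V{\left(-4,-4 \right)} 8 \left(B{\left(-3,-5 \right)} - A{\left(-2,2 \right)}\right) = \left(-1 - -2\right) 8 \left(\frac{4 - 3}{3 - 5} - \left(-2 - - \frac{54}{7}\right)\right) = \left(-1 + 2\right) 8 \left(\frac{1}{-2} \cdot 1 - \left(-2 + \frac{54}{7}\right)\right) = 1 \cdot 8 \left(\left(- \frac{1}{2}\right) 1 - \frac{40}{7}\right) = 8 \left(- \frac{1}{2} - \frac{40}{7}\right) = 8 \left(- \frac{87}{14}\right) = - \frac{348}{7}$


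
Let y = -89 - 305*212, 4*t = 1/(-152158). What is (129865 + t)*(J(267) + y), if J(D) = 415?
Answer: -2542479508839393/304316 ≈ -8.3547e+9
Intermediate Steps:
t = -1/608632 (t = (¼)/(-152158) = (¼)*(-1/152158) = -1/608632 ≈ -1.6430e-6)
y = -64749 (y = -89 - 64660 = -64749)
(129865 + t)*(J(267) + y) = (129865 - 1/608632)*(415 - 64749) = (79039994679/608632)*(-64334) = -2542479508839393/304316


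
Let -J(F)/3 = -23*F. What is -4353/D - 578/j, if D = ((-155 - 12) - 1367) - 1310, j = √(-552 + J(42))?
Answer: 1451/948 - 17*√2346/69 ≈ -10.403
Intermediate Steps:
J(F) = 69*F (J(F) = -(-69)*F = 69*F)
j = √2346 (j = √(-552 + 69*42) = √(-552 + 2898) = √2346 ≈ 48.436)
D = -2844 (D = (-167 - 1367) - 1310 = -1534 - 1310 = -2844)
-4353/D - 578/j = -4353/(-2844) - 578*√2346/2346 = -4353*(-1/2844) - 17*√2346/69 = 1451/948 - 17*√2346/69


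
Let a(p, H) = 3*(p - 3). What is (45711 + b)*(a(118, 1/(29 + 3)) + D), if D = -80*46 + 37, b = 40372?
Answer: -283901734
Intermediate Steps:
a(p, H) = -9 + 3*p (a(p, H) = 3*(-3 + p) = -9 + 3*p)
D = -3643 (D = -3680 + 37 = -3643)
(45711 + b)*(a(118, 1/(29 + 3)) + D) = (45711 + 40372)*((-9 + 3*118) - 3643) = 86083*((-9 + 354) - 3643) = 86083*(345 - 3643) = 86083*(-3298) = -283901734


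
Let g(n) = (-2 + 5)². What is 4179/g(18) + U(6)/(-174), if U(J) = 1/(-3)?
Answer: 242383/522 ≈ 464.34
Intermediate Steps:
U(J) = -⅓
g(n) = 9 (g(n) = 3² = 9)
4179/g(18) + U(6)/(-174) = 4179/9 - ⅓/(-174) = 4179*(⅑) - ⅓*(-1/174) = 1393/3 + 1/522 = 242383/522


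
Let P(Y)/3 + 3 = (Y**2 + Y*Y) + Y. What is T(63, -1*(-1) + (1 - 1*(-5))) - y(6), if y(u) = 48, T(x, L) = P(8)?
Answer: 351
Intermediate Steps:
P(Y) = -9 + 3*Y + 6*Y**2 (P(Y) = -9 + 3*((Y**2 + Y*Y) + Y) = -9 + 3*((Y**2 + Y**2) + Y) = -9 + 3*(2*Y**2 + Y) = -9 + 3*(Y + 2*Y**2) = -9 + (3*Y + 6*Y**2) = -9 + 3*Y + 6*Y**2)
T(x, L) = 399 (T(x, L) = -9 + 3*8 + 6*8**2 = -9 + 24 + 6*64 = -9 + 24 + 384 = 399)
T(63, -1*(-1) + (1 - 1*(-5))) - y(6) = 399 - 1*48 = 399 - 48 = 351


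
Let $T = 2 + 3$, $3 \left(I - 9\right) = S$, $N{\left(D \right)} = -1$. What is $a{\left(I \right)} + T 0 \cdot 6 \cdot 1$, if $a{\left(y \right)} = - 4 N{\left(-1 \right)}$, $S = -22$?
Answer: $4$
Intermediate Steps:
$I = \frac{5}{3}$ ($I = 9 + \frac{1}{3} \left(-22\right) = 9 - \frac{22}{3} = \frac{5}{3} \approx 1.6667$)
$T = 5$
$a{\left(y \right)} = 4$ ($a{\left(y \right)} = \left(-4\right) \left(-1\right) = 4$)
$a{\left(I \right)} + T 0 \cdot 6 \cdot 1 = 4 + 5 \cdot 0 \cdot 6 \cdot 1 = 4 + 0 \cdot 6 \cdot 1 = 4 + 0 \cdot 1 = 4 + 0 = 4$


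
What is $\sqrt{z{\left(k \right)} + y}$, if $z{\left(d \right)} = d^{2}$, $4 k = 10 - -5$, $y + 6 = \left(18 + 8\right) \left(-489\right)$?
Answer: $\frac{i \sqrt{203295}}{4} \approx 112.72 i$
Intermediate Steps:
$y = -12720$ ($y = -6 + \left(18 + 8\right) \left(-489\right) = -6 + 26 \left(-489\right) = -6 - 12714 = -12720$)
$k = \frac{15}{4}$ ($k = \frac{10 - -5}{4} = \frac{10 + 5}{4} = \frac{1}{4} \cdot 15 = \frac{15}{4} \approx 3.75$)
$\sqrt{z{\left(k \right)} + y} = \sqrt{\left(\frac{15}{4}\right)^{2} - 12720} = \sqrt{\frac{225}{16} - 12720} = \sqrt{- \frac{203295}{16}} = \frac{i \sqrt{203295}}{4}$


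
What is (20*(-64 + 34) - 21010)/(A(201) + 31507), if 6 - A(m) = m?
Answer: -10805/15656 ≈ -0.69015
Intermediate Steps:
A(m) = 6 - m
(20*(-64 + 34) - 21010)/(A(201) + 31507) = (20*(-64 + 34) - 21010)/((6 - 1*201) + 31507) = (20*(-30) - 21010)/((6 - 201) + 31507) = (-600 - 21010)/(-195 + 31507) = -21610/31312 = -21610*1/31312 = -10805/15656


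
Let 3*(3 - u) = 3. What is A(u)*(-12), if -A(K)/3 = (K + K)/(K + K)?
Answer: 36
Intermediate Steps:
u = 2 (u = 3 - 1/3*3 = 3 - 1 = 2)
A(K) = -3 (A(K) = -3*(K + K)/(K + K) = -3*2*K/(2*K) = -3*2*K*1/(2*K) = -3*1 = -3)
A(u)*(-12) = -3*(-12) = 36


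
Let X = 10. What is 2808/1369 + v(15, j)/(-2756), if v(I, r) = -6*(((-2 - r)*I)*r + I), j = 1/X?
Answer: 78361839/37729640 ≈ 2.0769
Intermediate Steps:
j = 1/10 ≈ 0.10000
v(I, r) = -6*I - 6*I*r*(-2 - r) (v(I, r) = -6*((I*(-2 - r))*r + I) = -6*(I*r*(-2 - r) + I) = -6*(I + I*r*(-2 - r)) = -6*I - 6*I*r*(-2 - r))
2808/1369 + v(15, j)/(-2756) = 2808/1369 + (6*15*(-1 + (1/10)**2 + 2*(1/10)))/(-2756) = 2808*(1/1369) + (6*15*(-1 + 1/100 + 1/5))*(-1/2756) = 2808/1369 + (6*15*(-79/100))*(-1/2756) = 2808/1369 - 711/10*(-1/2756) = 2808/1369 + 711/27560 = 78361839/37729640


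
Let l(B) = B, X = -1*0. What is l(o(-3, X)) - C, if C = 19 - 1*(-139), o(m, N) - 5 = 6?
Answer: -147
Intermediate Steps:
X = 0
o(m, N) = 11 (o(m, N) = 5 + 6 = 11)
C = 158 (C = 19 + 139 = 158)
l(o(-3, X)) - C = 11 - 1*158 = 11 - 158 = -147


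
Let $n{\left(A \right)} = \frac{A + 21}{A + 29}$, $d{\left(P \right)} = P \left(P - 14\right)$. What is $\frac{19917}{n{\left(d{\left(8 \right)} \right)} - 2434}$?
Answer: $- \frac{378423}{46219} \approx -8.1876$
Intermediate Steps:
$d{\left(P \right)} = P \left(-14 + P\right)$
$n{\left(A \right)} = \frac{21 + A}{29 + A}$
$\frac{19917}{n{\left(d{\left(8 \right)} \right)} - 2434} = \frac{19917}{\frac{21 + 8 \left(-14 + 8\right)}{29 + 8 \left(-14 + 8\right)} - 2434} = \frac{19917}{\frac{21 + 8 \left(-6\right)}{29 + 8 \left(-6\right)} - 2434} = \frac{19917}{\frac{21 - 48}{29 - 48} - 2434} = \frac{19917}{\frac{1}{-19} \left(-27\right) - 2434} = \frac{19917}{\left(- \frac{1}{19}\right) \left(-27\right) - 2434} = \frac{19917}{\frac{27}{19} - 2434} = \frac{19917}{- \frac{46219}{19}} = 19917 \left(- \frac{19}{46219}\right) = - \frac{378423}{46219}$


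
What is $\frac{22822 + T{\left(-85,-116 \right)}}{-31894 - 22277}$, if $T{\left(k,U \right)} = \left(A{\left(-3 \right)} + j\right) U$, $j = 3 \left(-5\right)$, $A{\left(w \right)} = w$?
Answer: $- \frac{24910}{54171} \approx -0.45984$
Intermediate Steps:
$j = -15$
$T{\left(k,U \right)} = - 18 U$ ($T{\left(k,U \right)} = \left(-3 - 15\right) U = - 18 U$)
$\frac{22822 + T{\left(-85,-116 \right)}}{-31894 - 22277} = \frac{22822 - -2088}{-31894 - 22277} = \frac{22822 + 2088}{-54171} = 24910 \left(- \frac{1}{54171}\right) = - \frac{24910}{54171}$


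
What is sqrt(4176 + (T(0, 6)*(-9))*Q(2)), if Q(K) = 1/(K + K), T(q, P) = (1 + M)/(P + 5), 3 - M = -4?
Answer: 3*sqrt(56122)/11 ≈ 64.609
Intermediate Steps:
M = 7 (M = 3 - 1*(-4) = 3 + 4 = 7)
T(q, P) = 8/(5 + P) (T(q, P) = (1 + 7)/(P + 5) = 8/(5 + P))
Q(K) = 1/(2*K)
sqrt(4176 + (T(0, 6)*(-9))*Q(2)) = sqrt(4176 + ((8/(5 + 6))*(-9))*((1/2)/2)) = sqrt(4176 + ((8/11)*(-9))*((1/2)*(1/2))) = sqrt(4176 + ((8*(1/11))*(-9))*(1/4)) = sqrt(4176 + ((8/11)*(-9))*(1/4)) = sqrt(4176 - 72/11*1/4) = sqrt(4176 - 18/11) = sqrt(45918/11) = 3*sqrt(56122)/11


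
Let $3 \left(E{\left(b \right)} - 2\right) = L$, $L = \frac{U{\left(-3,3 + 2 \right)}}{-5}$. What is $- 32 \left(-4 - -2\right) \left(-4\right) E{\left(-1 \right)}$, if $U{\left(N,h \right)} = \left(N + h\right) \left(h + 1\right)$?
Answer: $- \frac{1536}{5} \approx -307.2$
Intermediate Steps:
$U{\left(N,h \right)} = \left(1 + h\right) \left(N + h\right)$ ($U{\left(N,h \right)} = \left(N + h\right) \left(1 + h\right) = \left(1 + h\right) \left(N + h\right)$)
$L = - \frac{12}{5}$ ($L = \frac{-3 + \left(3 + 2\right) + \left(3 + 2\right)^{2} - 3 \left(3 + 2\right)}{-5} = \left(-3 + 5 + 5^{2} - 15\right) \left(- \frac{1}{5}\right) = \left(-3 + 5 + 25 - 15\right) \left(- \frac{1}{5}\right) = 12 \left(- \frac{1}{5}\right) = - \frac{12}{5} \approx -2.4$)
$E{\left(b \right)} = \frac{6}{5}$ ($E{\left(b \right)} = 2 + \frac{1}{3} \left(- \frac{12}{5}\right) = 2 - \frac{4}{5} = \frac{6}{5}$)
$- 32 \left(-4 - -2\right) \left(-4\right) E{\left(-1 \right)} = - 32 \left(-4 - -2\right) \left(-4\right) \frac{6}{5} = - 32 \left(-4 + 2\right) \left(-4\right) \frac{6}{5} = - 32 \left(\left(-2\right) \left(-4\right)\right) \frac{6}{5} = \left(-32\right) 8 \cdot \frac{6}{5} = \left(-256\right) \frac{6}{5} = - \frac{1536}{5}$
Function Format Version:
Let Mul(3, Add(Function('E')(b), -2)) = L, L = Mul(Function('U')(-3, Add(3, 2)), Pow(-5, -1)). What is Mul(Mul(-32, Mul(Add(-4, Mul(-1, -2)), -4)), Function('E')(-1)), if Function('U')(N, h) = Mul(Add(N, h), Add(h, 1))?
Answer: Rational(-1536, 5) ≈ -307.20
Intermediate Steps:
Function('U')(N, h) = Mul(Add(1, h), Add(N, h)) (Function('U')(N, h) = Mul(Add(N, h), Add(1, h)) = Mul(Add(1, h), Add(N, h)))
L = Rational(-12, 5) (L = Mul(Add(-3, Add(3, 2), Pow(Add(3, 2), 2), Mul(-3, Add(3, 2))), Pow(-5, -1)) = Mul(Add(-3, 5, Pow(5, 2), Mul(-3, 5)), Rational(-1, 5)) = Mul(Add(-3, 5, 25, -15), Rational(-1, 5)) = Mul(12, Rational(-1, 5)) = Rational(-12, 5) ≈ -2.4000)
Function('E')(b) = Rational(6, 5) (Function('E')(b) = Add(2, Mul(Rational(1, 3), Rational(-12, 5))) = Add(2, Rational(-4, 5)) = Rational(6, 5))
Mul(Mul(-32, Mul(Add(-4, Mul(-1, -2)), -4)), Function('E')(-1)) = Mul(Mul(-32, Mul(Add(-4, Mul(-1, -2)), -4)), Rational(6, 5)) = Mul(Mul(-32, Mul(Add(-4, 2), -4)), Rational(6, 5)) = Mul(Mul(-32, Mul(-2, -4)), Rational(6, 5)) = Mul(Mul(-32, 8), Rational(6, 5)) = Mul(-256, Rational(6, 5)) = Rational(-1536, 5)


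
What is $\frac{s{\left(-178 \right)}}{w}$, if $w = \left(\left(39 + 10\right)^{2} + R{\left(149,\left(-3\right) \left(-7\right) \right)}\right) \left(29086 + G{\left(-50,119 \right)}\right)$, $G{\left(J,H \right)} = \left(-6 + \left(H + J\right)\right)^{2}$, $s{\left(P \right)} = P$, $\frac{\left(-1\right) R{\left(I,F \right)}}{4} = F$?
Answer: $- \frac{178}{76588435} \approx -2.3241 \cdot 10^{-6}$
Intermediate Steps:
$R{\left(I,F \right)} = - 4 F$
$G{\left(J,H \right)} = \left(-6 + H + J\right)^{2}$
$w = 76588435$ ($w = \left(\left(39 + 10\right)^{2} - 4 \left(\left(-3\right) \left(-7\right)\right)\right) \left(29086 + \left(-6 + 119 - 50\right)^{2}\right) = \left(49^{2} - 84\right) \left(29086 + 63^{2}\right) = \left(2401 - 84\right) \left(29086 + 3969\right) = 2317 \cdot 33055 = 76588435$)
$\frac{s{\left(-178 \right)}}{w} = - \frac{178}{76588435}$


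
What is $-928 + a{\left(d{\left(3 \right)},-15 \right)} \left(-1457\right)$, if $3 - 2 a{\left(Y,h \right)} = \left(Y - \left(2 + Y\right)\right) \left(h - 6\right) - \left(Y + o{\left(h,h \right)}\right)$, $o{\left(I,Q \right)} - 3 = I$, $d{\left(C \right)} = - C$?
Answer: $38411$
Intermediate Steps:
$o{\left(I,Q \right)} = 3 + I$
$a{\left(Y,h \right)} = -3 + \frac{Y}{2} + \frac{3 h}{2}$ ($a{\left(Y,h \right)} = \frac{3}{2} - \frac{\left(Y - \left(2 + Y\right)\right) \left(h - 6\right) - \left(Y + \left(3 + h\right)\right)}{2} = \frac{3}{2} - \frac{- 2 \left(-6 + h\right) - \left(3 + Y + h\right)}{2} = \frac{3}{2} - \frac{\left(12 - 2 h\right) - \left(3 + Y + h\right)}{2} = \frac{3}{2} - \frac{9 - Y - 3 h}{2} = \frac{3}{2} + \left(- \frac{9}{2} + \frac{Y}{2} + \frac{3 h}{2}\right) = -3 + \frac{Y}{2} + \frac{3 h}{2}$)
$-928 + a{\left(d{\left(3 \right)},-15 \right)} \left(-1457\right) = -928 + \left(-3 + \frac{\left(-1\right) 3}{2} + \frac{3}{2} \left(-15\right)\right) \left(-1457\right) = -928 + \left(-3 + \frac{1}{2} \left(-3\right) - \frac{45}{2}\right) \left(-1457\right) = -928 + \left(-3 - \frac{3}{2} - \frac{45}{2}\right) \left(-1457\right) = -928 - -39339 = -928 + 39339 = 38411$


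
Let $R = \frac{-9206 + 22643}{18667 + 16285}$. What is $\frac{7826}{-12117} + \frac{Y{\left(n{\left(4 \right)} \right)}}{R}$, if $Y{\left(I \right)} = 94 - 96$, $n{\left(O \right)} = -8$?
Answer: $- \frac{45342130}{7753149} \approx -5.8482$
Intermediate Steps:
$R = \frac{13437}{34952} \approx 0.38444$
$Y{\left(I \right)} = -2$ ($Y{\left(I \right)} = 94 - 96 = -2$)
$\frac{7826}{-12117} + \frac{Y{\left(n{\left(4 \right)} \right)}}{R} = \frac{7826}{-12117} - \frac{2}{\frac{13437}{34952}} = 7826 \left(- \frac{1}{12117}\right) - \frac{69904}{13437} = - \frac{1118}{1731} - \frac{69904}{13437} = - \frac{45342130}{7753149}$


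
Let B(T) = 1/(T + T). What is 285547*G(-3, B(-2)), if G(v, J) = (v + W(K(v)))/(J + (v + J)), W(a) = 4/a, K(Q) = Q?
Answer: 7424222/21 ≈ 3.5353e+5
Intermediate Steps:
B(T) = 1/(2*T)
G(v, J) = (v + 4/v)/(v + 2*J) (G(v, J) = (v + 4/v)/(J + (v + J)) = (v + 4/v)/(J + (J + v)) = (v + 4/v)/(v + 2*J))
285547*G(-3, B(-2)) = 285547*((4 + (-3)**2)/((-3)*(-3 + 2*((1/2)/(-2))))) = 285547*(-(4 + 9)/(3*(-3 + 2*((1/2)*(-1/2))))) = 285547*(-1/3*13/(-3 + 2*(-1/4))) = 285547*(-1/3*13/(-3 - 1/2)) = 285547*(-1/3*13/(-7/2)) = 285547*(-1/3*(-2/7)*13) = 285547*(26/21) = 7424222/21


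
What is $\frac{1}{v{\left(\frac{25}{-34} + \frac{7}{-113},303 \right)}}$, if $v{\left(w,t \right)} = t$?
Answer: $\frac{1}{303} \approx 0.0033003$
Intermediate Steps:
$\frac{1}{v{\left(\frac{25}{-34} + \frac{7}{-113},303 \right)}} = \frac{1}{303}$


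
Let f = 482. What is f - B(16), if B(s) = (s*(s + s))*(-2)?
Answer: 1506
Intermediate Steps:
B(s) = -4*s² (B(s) = (s*(2*s))*(-2) = (2*s²)*(-2) = -4*s²)
f - B(16) = 482 - (-4)*16² = 482 - (-4)*256 = 482 - 1*(-1024) = 482 + 1024 = 1506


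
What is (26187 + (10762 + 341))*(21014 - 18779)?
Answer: 83343150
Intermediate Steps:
(26187 + (10762 + 341))*(21014 - 18779) = (26187 + 11103)*2235 = 37290*2235 = 83343150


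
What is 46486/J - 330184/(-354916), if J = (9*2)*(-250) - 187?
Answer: -3737763192/415872823 ≈ -8.9878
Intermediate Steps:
J = -4687 (J = 18*(-250) - 187 = -4500 - 187 = -4687)
46486/J - 330184/(-354916) = 46486/(-4687) - 330184/(-354916) = 46486*(-1/4687) - 330184*(-1/354916) = -46486/4687 + 82546/88729 = -3737763192/415872823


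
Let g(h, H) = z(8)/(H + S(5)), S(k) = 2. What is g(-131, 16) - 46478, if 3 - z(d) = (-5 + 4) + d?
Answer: -418304/9 ≈ -46478.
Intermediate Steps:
z(d) = 4 - d (z(d) = 3 - ((-5 + 4) + d) = 3 - (-1 + d) = 3 + (1 - d) = 4 - d)
g(h, H) = -4/(2 + H) (g(h, H) = (4 - 1*8)/(H + 2) = (4 - 8)/(2 + H) = -4/(2 + H))
g(-131, 16) - 46478 = -4/(2 + 16) - 46478 = -4/18 - 46478 = -4*1/18 - 46478 = -2/9 - 46478 = -418304/9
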